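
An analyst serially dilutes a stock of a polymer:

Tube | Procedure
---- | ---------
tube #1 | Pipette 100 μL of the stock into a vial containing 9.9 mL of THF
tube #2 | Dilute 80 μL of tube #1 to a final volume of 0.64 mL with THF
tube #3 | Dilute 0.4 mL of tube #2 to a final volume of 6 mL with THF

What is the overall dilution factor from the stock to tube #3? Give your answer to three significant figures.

Step 1: 100 μL + 9.9 mL = 10000 μL total → factor 10000/100 = 100
Step 2: 80 μL brought to 0.64 mL → factor 640/80 = 8
Step 3: 0.4 mL brought to 6 mL → factor 6/0.4 = 15
Overall dilution factor = 100 × 8 × 15 = 12000

1.20 × 10^4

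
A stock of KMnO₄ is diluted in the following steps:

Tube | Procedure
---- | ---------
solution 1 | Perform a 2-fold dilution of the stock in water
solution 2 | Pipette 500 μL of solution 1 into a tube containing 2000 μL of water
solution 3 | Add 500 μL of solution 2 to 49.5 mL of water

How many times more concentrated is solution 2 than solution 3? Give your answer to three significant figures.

Step 1: 2-fold → factor 2
Step 2: 500 μL + 2000 μL = 2500 μL total → factor 2500/500 = 5
Step 3: 500 μL + 49.5 mL = 50000 μL total → factor 50000/500 = 100
Dilution factor to solution 2 = 10; to solution 3 = 1000
[solution 2]/[solution 3] = (factor to solution 3)/(factor to solution 2) = 1000/10 = 100

100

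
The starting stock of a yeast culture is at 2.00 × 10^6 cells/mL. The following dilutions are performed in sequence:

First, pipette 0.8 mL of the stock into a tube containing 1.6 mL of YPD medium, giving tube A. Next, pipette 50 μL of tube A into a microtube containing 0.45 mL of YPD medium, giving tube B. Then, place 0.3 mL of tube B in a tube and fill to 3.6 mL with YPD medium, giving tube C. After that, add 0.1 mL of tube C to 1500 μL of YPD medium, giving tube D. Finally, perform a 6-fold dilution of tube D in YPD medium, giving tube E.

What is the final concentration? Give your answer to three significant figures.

57.9 cells/mL

Step 1: 0.8 mL + 1.6 mL = 2.4 mL total → factor 2.4/0.8 = 3
Step 2: 50 μL + 0.45 mL = 500 μL total → factor 500/50 = 10
Step 3: 0.3 mL brought to 3.6 mL → factor 3.6/0.3 = 12
Step 4: 0.1 mL + 1500 μL = 1.6 mL total → factor 1.6/0.1 = 16
Step 5: 6-fold → factor 6
Overall dilution factor = 3 × 10 × 12 × 16 × 6 = 34560
Final = 2.00 × 10^6 cells/mL / 34560 = 57.9 cells/mL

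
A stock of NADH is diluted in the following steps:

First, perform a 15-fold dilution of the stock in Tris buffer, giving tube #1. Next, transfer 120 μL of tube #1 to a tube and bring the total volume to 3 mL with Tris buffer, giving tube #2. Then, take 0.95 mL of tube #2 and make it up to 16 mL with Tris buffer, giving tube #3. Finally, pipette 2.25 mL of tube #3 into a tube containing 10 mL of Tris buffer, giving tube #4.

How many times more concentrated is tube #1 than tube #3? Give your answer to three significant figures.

421

Step 1: 15-fold → factor 15
Step 2: 120 μL brought to 3 mL → factor 3000/120 = 25
Step 3: 0.95 mL brought to 16 mL → factor 16/0.95 = 16.842
Dilution factor to tube #1 = 15; to tube #3 = 6315.8
[tube #1]/[tube #3] = (factor to tube #3)/(factor to tube #1) = 6315.8/15 = 421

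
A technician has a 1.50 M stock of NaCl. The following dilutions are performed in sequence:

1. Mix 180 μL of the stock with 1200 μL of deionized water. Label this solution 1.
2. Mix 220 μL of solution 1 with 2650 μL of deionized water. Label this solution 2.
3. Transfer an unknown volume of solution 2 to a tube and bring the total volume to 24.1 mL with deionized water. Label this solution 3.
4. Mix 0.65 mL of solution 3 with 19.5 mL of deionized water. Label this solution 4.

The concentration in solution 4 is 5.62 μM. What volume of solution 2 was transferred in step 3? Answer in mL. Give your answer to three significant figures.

0.280 mL

Step 1: 180 μL + 1200 μL = 1380 μL total → factor 1380/180 = 7.6667
Step 2: 220 μL + 2650 μL = 2870 μL total → factor 2870/220 = 13.045
Step 3: v brought to 24.1 mL → factor = 24.1 mL/v
Step 4: 0.65 mL + 19.5 mL = 20.15 mL total → factor 20.15/0.65 = 31
Product of known-step factors = 3100.5
Overall factor = 1.50 M / (5.62 μM) = 2.669 × 10^5
Step-3 factor = 2.669 × 10^5 / 3100.5 = 86.085
v = 24.1 mL / 86.085 = 0.280 mL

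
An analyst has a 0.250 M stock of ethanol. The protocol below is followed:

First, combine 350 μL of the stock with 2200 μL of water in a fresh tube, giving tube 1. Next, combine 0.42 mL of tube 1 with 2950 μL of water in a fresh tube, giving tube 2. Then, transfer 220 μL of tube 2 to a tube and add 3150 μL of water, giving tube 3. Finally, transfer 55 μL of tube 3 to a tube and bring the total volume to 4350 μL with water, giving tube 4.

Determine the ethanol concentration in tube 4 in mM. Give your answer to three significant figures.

0.00353 mM

Step 1: 350 μL + 2200 μL = 2550 μL total → factor 2550/350 = 7.2857
Step 2: 0.42 mL + 2950 μL = 3.37 mL total → factor 3.37/0.42 = 8.0238
Step 3: 220 μL + 3150 μL = 3370 μL total → factor 3370/220 = 15.318
Step 4: 55 μL brought to 4350 μL → factor 4350/55 = 79.091
Overall dilution factor = 7.2857 × 8.0238 × 15.318 × 79.091 = 70825
Final = 0.250 M / 70825 = 3.530 × 10^-6 M = 0.00353 mM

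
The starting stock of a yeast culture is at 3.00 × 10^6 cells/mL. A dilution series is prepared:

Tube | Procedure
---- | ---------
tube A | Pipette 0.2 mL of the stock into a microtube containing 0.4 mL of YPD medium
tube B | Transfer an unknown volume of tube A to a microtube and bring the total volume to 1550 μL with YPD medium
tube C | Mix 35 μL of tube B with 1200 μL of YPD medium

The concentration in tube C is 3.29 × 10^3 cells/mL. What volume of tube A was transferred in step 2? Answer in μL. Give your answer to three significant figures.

180 μL

Step 1: 0.2 mL + 0.4 mL = 0.6 mL total → factor 0.6/0.2 = 3
Step 2: v brought to 1550 μL → factor = 1550 μL/v
Step 3: 35 μL + 1200 μL = 1235 μL total → factor 1235/35 = 35.286
Product of known-step factors = 105.86
Overall factor = 3.00 × 10^6 cells/mL / (3.29 × 10^3 cells/mL) = 911.85
Step-2 factor = 911.85 / 105.86 = 8.614
v = 1550 μL / 8.614 = 180 μL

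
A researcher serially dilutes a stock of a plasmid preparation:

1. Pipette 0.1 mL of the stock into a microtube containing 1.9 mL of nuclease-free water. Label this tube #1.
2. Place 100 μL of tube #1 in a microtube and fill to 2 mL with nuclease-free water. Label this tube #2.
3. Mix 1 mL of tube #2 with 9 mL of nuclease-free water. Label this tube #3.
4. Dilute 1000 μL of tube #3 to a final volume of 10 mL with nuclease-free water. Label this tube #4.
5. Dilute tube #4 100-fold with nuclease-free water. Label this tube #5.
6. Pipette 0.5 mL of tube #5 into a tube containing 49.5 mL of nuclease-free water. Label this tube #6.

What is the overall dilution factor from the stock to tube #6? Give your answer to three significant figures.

4.00 × 10^8

Step 1: 0.1 mL + 1.9 mL = 2 mL total → factor 2/0.1 = 20
Step 2: 100 μL brought to 2 mL → factor 2000/100 = 20
Step 3: 1 mL + 9 mL = 10 mL total → factor 10/1 = 10
Step 4: 1000 μL brought to 10 mL → factor 10000/1000 = 10
Step 5: 100-fold → factor 100
Step 6: 0.5 mL + 49.5 mL = 50 mL total → factor 50/0.5 = 100
Overall dilution factor = 20 × 20 × 10 × 10 × 100 × 100 = 4 × 10^8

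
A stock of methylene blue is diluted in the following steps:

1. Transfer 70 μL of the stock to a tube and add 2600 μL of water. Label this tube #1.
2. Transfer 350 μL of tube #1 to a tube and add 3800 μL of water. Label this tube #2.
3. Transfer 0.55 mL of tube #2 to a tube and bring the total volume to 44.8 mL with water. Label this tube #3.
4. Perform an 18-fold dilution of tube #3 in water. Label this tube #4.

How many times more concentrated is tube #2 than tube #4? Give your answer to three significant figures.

1.47 × 10^3

Step 1: 70 μL + 2600 μL = 2670 μL total → factor 2670/70 = 38.143
Step 2: 350 μL + 3800 μL = 4150 μL total → factor 4150/350 = 11.857
Step 3: 0.55 mL brought to 44.8 mL → factor 44.8/0.55 = 81.455
Step 4: 18-fold → factor 18
Dilution factor to tube #2 = 452.27; to tube #4 = 6.631 × 10^5
[tube #2]/[tube #4] = (factor to tube #4)/(factor to tube #2) = 6.631 × 10^5/452.27 = 1.47 × 10^3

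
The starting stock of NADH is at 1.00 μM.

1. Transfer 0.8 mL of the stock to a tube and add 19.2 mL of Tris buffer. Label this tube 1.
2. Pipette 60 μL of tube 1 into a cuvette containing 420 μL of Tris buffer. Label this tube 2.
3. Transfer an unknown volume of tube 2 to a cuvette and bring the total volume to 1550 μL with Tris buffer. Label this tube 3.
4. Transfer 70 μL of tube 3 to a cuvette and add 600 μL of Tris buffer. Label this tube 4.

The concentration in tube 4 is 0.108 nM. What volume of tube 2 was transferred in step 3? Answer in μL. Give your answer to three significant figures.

320 μL

Step 1: 0.8 mL + 19.2 mL = 20 mL total → factor 20/0.8 = 25
Step 2: 60 μL + 420 μL = 480 μL total → factor 480/60 = 8
Step 3: v brought to 1550 μL → factor = 1550 μL/v
Step 4: 70 μL + 600 μL = 670 μL total → factor 670/70 = 9.5714
Product of known-step factors = 1914.3
Overall factor = 1.00 μM / (0.108 nM) = 9259.3
Step-3 factor = 9259.3 / 1914.3 = 4.8369
v = 1550 μL / 4.8369 = 320 μL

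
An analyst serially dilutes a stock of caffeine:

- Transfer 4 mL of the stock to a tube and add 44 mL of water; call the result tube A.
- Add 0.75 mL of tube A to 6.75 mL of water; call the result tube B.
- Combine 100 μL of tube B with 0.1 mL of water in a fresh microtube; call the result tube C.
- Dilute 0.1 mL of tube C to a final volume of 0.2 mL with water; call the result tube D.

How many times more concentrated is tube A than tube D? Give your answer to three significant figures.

Step 1: 4 mL + 44 mL = 48 mL total → factor 48/4 = 12
Step 2: 0.75 mL + 6.75 mL = 7.5 mL total → factor 7.5/0.75 = 10
Step 3: 100 μL + 0.1 mL = 200 μL total → factor 200/100 = 2
Step 4: 0.1 mL brought to 0.2 mL → factor 0.2/0.1 = 2
Dilution factor to tube A = 12; to tube D = 480
[tube A]/[tube D] = (factor to tube D)/(factor to tube A) = 480/12 = 40.0

40.0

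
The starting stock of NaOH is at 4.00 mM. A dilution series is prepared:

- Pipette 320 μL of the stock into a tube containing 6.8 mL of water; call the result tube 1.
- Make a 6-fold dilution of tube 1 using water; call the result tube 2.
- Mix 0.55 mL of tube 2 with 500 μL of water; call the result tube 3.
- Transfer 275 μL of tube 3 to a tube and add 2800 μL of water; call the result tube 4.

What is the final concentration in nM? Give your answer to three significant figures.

1.40 × 10^3 nM

Step 1: 320 μL + 6.8 mL = 7120 μL total → factor 7120/320 = 22.25
Step 2: 6-fold → factor 6
Step 3: 0.55 mL + 500 μL = 1.05 mL total → factor 1.05/0.55 = 1.9091
Step 4: 275 μL + 2800 μL = 3075 μL total → factor 3075/275 = 11.182
Overall dilution factor = 22.25 × 6 × 1.9091 × 11.182 = 2849.8
Final = 4.00 mM / 2849.8 = 0.001404 mM = 1.40 × 10^3 nM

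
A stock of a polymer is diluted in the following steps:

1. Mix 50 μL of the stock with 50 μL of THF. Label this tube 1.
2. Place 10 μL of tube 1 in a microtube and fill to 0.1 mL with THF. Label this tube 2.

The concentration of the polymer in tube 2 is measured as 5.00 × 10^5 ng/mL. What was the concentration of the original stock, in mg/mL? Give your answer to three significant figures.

10.0 mg/mL

Step 1: 50 μL + 50 μL = 100 μL total → factor 100/50 = 2
Step 2: 10 μL brought to 0.1 mL → factor 100/10 = 10
Overall dilution factor = 2 × 10 = 20
Stock = 5.00 × 10^5 ng/mL × 20 = 1.000 × 10^7 ng/mL = 10.0 mg/mL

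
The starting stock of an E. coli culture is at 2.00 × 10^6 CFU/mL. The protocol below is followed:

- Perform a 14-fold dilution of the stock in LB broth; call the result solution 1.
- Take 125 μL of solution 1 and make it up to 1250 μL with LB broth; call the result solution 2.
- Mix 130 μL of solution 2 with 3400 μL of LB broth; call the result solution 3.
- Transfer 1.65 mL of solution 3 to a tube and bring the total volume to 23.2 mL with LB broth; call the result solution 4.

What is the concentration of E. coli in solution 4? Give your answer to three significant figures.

Step 1: 14-fold → factor 14
Step 2: 125 μL brought to 1250 μL → factor 1250/125 = 10
Step 3: 130 μL + 3400 μL = 3530 μL total → factor 3530/130 = 27.154
Step 4: 1.65 mL brought to 23.2 mL → factor 23.2/1.65 = 14.061
Overall dilution factor = 14 × 10 × 27.154 × 14.061 = 53452
Final = 2.00 × 10^6 CFU/mL / 53452 = 37.4 CFU/mL

37.4 CFU/mL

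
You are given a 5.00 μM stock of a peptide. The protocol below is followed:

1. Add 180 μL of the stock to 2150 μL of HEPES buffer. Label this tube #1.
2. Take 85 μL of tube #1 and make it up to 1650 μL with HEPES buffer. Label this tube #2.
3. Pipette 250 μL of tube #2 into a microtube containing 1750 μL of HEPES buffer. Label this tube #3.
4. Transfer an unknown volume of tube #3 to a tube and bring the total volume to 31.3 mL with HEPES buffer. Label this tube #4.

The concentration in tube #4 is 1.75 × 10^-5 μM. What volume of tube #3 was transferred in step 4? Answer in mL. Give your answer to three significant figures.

0.220 mL

Step 1: 180 μL + 2150 μL = 2330 μL total → factor 2330/180 = 12.944
Step 2: 85 μL brought to 1650 μL → factor 1650/85 = 19.412
Step 3: 250 μL + 1750 μL = 2000 μL total → factor 2000/250 = 8
Step 4: v brought to 31.3 mL → factor = 31.3 mL/v
Product of known-step factors = 2010.2
Overall factor = 5.00 μM / (1.75 × 10^-5 μM) = 2.8571 × 10^5
Step-4 factor = 2.8571 × 10^5 / 2010.2 = 142.13
v = 31.3 mL / 142.13 = 0.220 mL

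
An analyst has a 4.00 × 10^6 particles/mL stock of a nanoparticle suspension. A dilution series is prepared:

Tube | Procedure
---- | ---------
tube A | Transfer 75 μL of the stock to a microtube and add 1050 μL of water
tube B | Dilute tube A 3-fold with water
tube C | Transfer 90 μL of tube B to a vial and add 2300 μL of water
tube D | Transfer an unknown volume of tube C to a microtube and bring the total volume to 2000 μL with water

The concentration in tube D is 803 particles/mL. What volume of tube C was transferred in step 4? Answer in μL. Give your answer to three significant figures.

Step 1: 75 μL + 1050 μL = 1125 μL total → factor 1125/75 = 15
Step 2: 3-fold → factor 3
Step 3: 90 μL + 2300 μL = 2390 μL total → factor 2390/90 = 26.556
Step 4: v brought to 2000 μL → factor = 2000 μL/v
Product of known-step factors = 1195
Overall factor = 4.00 × 10^6 particles/mL / (803 particles/mL) = 4981.3
Step-4 factor = 4981.3 / 1195 = 4.1685
v = 2000 μL / 4.1685 = 480 μL

480 μL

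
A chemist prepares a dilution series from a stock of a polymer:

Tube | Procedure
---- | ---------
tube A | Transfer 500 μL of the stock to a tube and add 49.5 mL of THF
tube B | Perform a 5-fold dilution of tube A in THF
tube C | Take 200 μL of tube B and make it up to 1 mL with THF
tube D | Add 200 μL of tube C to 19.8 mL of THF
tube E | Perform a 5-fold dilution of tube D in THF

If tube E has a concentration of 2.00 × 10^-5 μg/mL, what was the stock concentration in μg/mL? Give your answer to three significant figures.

25.0 μg/mL

Step 1: 500 μL + 49.5 mL = 50000 μL total → factor 50000/500 = 100
Step 2: 5-fold → factor 5
Step 3: 200 μL brought to 1 mL → factor 1000/200 = 5
Step 4: 200 μL + 19.8 mL = 20000 μL total → factor 20000/200 = 100
Step 5: 5-fold → factor 5
Overall dilution factor = 100 × 5 × 5 × 100 × 5 = 1.25 × 10^6
Stock = 2.00 × 10^-5 μg/mL × 1.25 × 10^6 = 25.0 μg/mL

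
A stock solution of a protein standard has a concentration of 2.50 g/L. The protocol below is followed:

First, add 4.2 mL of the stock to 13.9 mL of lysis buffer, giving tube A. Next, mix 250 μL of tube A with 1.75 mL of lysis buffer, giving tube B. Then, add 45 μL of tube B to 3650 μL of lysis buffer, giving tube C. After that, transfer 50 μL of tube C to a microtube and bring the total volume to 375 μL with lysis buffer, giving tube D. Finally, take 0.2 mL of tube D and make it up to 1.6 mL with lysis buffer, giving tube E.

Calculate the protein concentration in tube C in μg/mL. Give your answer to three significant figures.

0.883 μg/mL

Step 1: 4.2 mL + 13.9 mL = 18.1 mL total → factor 18.1/4.2 = 4.3095
Step 2: 250 μL + 1.75 mL = 2000 μL total → factor 2000/250 = 8
Step 3: 45 μL + 3650 μL = 3695 μL total → factor 3695/45 = 82.111
Dilution factor through tube C = 4.3095 × 8 × 82.111 = 2830.9
[tube C] = 2.50 g/L / 2830.9 = 0.0008831 g/L = 0.883 μg/mL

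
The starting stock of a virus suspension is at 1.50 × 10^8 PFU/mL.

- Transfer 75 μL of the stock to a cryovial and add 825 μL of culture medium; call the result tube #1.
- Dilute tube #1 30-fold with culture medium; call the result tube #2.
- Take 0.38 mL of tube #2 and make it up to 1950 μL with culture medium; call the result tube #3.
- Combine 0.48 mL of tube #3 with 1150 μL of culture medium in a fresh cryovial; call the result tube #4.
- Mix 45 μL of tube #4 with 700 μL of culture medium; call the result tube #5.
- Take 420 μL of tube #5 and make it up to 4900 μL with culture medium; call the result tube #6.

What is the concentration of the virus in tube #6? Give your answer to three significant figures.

Step 1: 75 μL + 825 μL = 900 μL total → factor 900/75 = 12
Step 2: 30-fold → factor 30
Step 3: 0.38 mL brought to 1950 μL → factor 1.95/0.38 = 5.1316
Step 4: 0.48 mL + 1150 μL = 1.63 mL total → factor 1.63/0.48 = 3.3958
Step 5: 45 μL + 700 μL = 745 μL total → factor 745/45 = 16.556
Step 6: 420 μL brought to 4900 μL → factor 4900/420 = 11.667
Overall dilution factor = 12 × 30 × 5.1316 × 3.3958 × 16.556 × 11.667 = 1.2117 × 10^6
Final = 1.50 × 10^8 PFU/mL / 1.2117 × 10^6 = 124 PFU/mL

124 PFU/mL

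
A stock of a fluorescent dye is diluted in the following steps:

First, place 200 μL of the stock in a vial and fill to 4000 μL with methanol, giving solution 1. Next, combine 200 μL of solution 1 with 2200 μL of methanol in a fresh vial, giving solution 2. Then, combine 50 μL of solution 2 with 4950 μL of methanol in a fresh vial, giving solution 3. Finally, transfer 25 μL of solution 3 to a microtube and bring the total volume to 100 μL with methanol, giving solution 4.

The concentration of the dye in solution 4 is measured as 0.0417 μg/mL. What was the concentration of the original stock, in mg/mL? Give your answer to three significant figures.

4.00 mg/mL

Step 1: 200 μL brought to 4000 μL → factor 4000/200 = 20
Step 2: 200 μL + 2200 μL = 2400 μL total → factor 2400/200 = 12
Step 3: 50 μL + 4950 μL = 5000 μL total → factor 5000/50 = 100
Step 4: 25 μL brought to 100 μL → factor 100/25 = 4
Overall dilution factor = 20 × 12 × 100 × 4 = 96000
Stock = 0.0417 μg/mL × 96000 = 4003 μg/mL = 4.00 mg/mL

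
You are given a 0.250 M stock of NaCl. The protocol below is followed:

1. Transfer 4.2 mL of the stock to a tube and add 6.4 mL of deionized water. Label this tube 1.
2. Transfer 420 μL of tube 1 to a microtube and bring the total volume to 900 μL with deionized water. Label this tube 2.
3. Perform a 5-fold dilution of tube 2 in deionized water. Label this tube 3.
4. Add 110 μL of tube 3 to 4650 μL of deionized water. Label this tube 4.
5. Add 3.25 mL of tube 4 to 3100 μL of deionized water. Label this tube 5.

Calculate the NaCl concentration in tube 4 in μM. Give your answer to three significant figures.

Step 1: 4.2 mL + 6.4 mL = 10.6 mL total → factor 10.6/4.2 = 2.5238
Step 2: 420 μL brought to 900 μL → factor 900/420 = 2.1429
Step 3: 5-fold → factor 5
Step 4: 110 μL + 4650 μL = 4760 μL total → factor 4760/110 = 43.273
Dilution factor through tube 4 = 2.5238 × 2.1429 × 5 × 43.273 = 1170.1
[tube 4] = 0.250 M / 1170.1 = 0.0002137 M = 214 μM

214 μM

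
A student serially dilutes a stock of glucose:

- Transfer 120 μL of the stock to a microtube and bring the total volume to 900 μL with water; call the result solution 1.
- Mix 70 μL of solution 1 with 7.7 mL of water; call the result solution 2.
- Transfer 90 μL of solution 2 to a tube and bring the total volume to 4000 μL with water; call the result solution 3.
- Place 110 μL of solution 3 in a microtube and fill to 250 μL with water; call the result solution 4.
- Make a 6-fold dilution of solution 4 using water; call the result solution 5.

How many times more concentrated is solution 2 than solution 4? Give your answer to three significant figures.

Step 1: 120 μL brought to 900 μL → factor 900/120 = 7.5
Step 2: 70 μL + 7.7 mL = 7770 μL total → factor 7770/70 = 111
Step 3: 90 μL brought to 4000 μL → factor 4000/90 = 44.444
Step 4: 110 μL brought to 250 μL → factor 250/110 = 2.2727
Dilution factor to solution 2 = 832.5; to solution 4 = 84091
[solution 2]/[solution 4] = (factor to solution 4)/(factor to solution 2) = 84091/832.5 = 101

101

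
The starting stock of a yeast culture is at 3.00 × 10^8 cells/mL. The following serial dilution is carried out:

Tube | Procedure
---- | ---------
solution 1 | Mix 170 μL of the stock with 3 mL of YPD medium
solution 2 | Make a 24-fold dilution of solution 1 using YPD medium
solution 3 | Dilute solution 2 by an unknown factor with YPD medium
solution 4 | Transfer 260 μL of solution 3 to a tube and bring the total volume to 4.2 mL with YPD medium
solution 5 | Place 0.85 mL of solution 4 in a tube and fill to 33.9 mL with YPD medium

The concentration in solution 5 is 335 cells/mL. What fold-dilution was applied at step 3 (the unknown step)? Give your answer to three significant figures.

Step 1: 170 μL + 3 mL = 3170 μL total → factor 3170/170 = 18.647
Step 2: 24-fold → factor 24
Step 3: unknown factor x
Step 4: 260 μL brought to 4.2 mL → factor 4200/260 = 16.154
Step 5: 0.85 mL brought to 33.9 mL → factor 33.9/0.85 = 39.882
Product of known-step factors = 2.8832 × 10^5
Overall factor = 3.00 × 10^8 cells/mL / (335 cells/mL) = 8.9552 × 10^5
x = 8.9552 × 10^5 / 2.8832 × 10^5 = 3.11

3.11-fold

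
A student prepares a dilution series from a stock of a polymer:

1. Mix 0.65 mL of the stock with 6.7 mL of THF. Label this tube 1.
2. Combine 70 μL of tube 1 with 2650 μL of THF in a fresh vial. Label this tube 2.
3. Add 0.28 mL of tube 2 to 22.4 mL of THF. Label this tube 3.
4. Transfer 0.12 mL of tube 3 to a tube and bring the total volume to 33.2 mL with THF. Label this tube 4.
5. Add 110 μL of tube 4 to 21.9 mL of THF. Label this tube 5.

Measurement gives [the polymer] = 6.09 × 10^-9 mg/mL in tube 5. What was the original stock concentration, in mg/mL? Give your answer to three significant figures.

12.0 mg/mL

Step 1: 0.65 mL + 6.7 mL = 7.35 mL total → factor 7.35/0.65 = 11.308
Step 2: 70 μL + 2650 μL = 2720 μL total → factor 2720/70 = 38.857
Step 3: 0.28 mL + 22.4 mL = 22.68 mL total → factor 22.68/0.28 = 81
Step 4: 0.12 mL brought to 33.2 mL → factor 33.2/0.12 = 276.67
Step 5: 110 μL + 21.9 mL = 22010 μL total → factor 22010/110 = 200.09
Overall dilution factor = 11.308 × 38.857 × 81 × 276.67 × 200.09 = 1.9702 × 10^9
Stock = 6.09 × 10^-9 mg/mL × 1.9702 × 10^9 = 12.0 mg/mL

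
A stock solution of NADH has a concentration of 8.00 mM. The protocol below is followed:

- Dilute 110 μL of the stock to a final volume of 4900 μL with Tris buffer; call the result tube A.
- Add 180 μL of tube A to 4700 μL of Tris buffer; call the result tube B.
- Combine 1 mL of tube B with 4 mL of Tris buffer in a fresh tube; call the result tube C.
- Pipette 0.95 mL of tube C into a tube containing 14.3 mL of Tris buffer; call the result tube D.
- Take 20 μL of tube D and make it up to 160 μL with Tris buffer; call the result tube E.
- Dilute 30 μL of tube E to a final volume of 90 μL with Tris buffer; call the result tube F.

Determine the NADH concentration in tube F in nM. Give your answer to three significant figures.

3.44 nM

Step 1: 110 μL brought to 4900 μL → factor 4900/110 = 44.545
Step 2: 180 μL + 4700 μL = 4880 μL total → factor 4880/180 = 27.111
Step 3: 1 mL + 4 mL = 5 mL total → factor 5/1 = 5
Step 4: 0.95 mL + 14.3 mL = 15.25 mL total → factor 15.25/0.95 = 16.053
Step 5: 20 μL brought to 160 μL → factor 160/20 = 8
Step 6: 30 μL brought to 90 μL → factor 90/30 = 3
Overall dilution factor = 44.545 × 27.111 × 5 × 16.053 × 8 × 3 = 2.3264 × 10^6
Final = 8.00 mM / 2.3264 × 10^6 = 3.439 × 10^-6 mM = 3.44 nM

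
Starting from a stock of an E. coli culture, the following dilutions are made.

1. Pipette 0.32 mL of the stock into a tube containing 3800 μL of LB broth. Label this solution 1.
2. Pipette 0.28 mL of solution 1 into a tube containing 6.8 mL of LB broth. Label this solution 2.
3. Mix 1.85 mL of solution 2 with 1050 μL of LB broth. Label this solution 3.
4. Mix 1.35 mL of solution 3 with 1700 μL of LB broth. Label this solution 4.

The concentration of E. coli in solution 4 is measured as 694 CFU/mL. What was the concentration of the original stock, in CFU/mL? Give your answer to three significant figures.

Step 1: 0.32 mL + 3800 μL = 4.12 mL total → factor 4.12/0.32 = 12.875
Step 2: 0.28 mL + 6.8 mL = 7.08 mL total → factor 7.08/0.28 = 25.286
Step 3: 1.85 mL + 1050 μL = 2.9 mL total → factor 2.9/1.85 = 1.5676
Step 4: 1.35 mL + 1700 μL = 3.05 mL total → factor 3.05/1.35 = 2.2593
Overall dilution factor = 12.875 × 25.286 × 1.5676 × 2.2593 = 1153
Stock = 694 CFU/mL × 1153 = 8.00 × 10^5 CFU/mL

8.00 × 10^5 CFU/mL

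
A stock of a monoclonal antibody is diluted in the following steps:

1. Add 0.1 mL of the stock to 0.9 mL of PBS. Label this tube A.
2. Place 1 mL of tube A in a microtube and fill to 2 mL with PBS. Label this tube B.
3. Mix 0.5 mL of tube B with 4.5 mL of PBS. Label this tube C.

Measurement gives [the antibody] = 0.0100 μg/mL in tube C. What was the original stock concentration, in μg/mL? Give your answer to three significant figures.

2.00 μg/mL

Step 1: 0.1 mL + 0.9 mL = 1 mL total → factor 1/0.1 = 10
Step 2: 1 mL brought to 2 mL → factor 2/1 = 2
Step 3: 0.5 mL + 4.5 mL = 5 mL total → factor 5/0.5 = 10
Overall dilution factor = 10 × 2 × 10 = 200
Stock = 0.0100 μg/mL × 200 = 2.00 μg/mL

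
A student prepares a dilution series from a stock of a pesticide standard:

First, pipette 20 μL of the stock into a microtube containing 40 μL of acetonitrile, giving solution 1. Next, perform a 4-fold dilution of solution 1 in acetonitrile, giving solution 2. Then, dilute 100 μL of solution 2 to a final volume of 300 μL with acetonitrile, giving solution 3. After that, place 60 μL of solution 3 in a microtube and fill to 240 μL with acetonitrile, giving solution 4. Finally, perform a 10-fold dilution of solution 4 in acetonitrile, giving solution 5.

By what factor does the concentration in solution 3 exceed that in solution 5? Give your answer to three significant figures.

Step 1: 20 μL + 40 μL = 60 μL total → factor 60/20 = 3
Step 2: 4-fold → factor 4
Step 3: 100 μL brought to 300 μL → factor 300/100 = 3
Step 4: 60 μL brought to 240 μL → factor 240/60 = 4
Step 5: 10-fold → factor 10
Dilution factor to solution 3 = 36; to solution 5 = 1440
[solution 3]/[solution 5] = (factor to solution 5)/(factor to solution 3) = 1440/36 = 40.0

40.0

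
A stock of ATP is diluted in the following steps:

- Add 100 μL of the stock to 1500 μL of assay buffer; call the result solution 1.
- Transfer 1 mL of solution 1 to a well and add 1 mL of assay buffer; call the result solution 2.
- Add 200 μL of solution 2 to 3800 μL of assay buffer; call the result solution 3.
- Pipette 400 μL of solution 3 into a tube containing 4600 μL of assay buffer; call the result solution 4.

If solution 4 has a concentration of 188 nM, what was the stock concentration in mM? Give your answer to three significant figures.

Step 1: 100 μL + 1500 μL = 1600 μL total → factor 1600/100 = 16
Step 2: 1 mL + 1 mL = 2 mL total → factor 2/1 = 2
Step 3: 200 μL + 3800 μL = 4000 μL total → factor 4000/200 = 20
Step 4: 400 μL + 4600 μL = 5000 μL total → factor 5000/400 = 12.5
Overall dilution factor = 16 × 2 × 20 × 12.5 = 8000
Stock = 188 nM × 8000 = 1.504 × 10^6 nM = 1.50 mM

1.50 mM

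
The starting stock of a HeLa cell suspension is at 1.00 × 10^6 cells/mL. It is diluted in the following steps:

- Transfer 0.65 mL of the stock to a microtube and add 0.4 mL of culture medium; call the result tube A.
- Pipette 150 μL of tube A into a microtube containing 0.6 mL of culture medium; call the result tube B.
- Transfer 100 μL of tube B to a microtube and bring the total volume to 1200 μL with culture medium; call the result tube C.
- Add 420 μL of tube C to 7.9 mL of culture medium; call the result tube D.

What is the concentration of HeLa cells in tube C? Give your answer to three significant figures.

1.03 × 10^4 cells/mL

Step 1: 0.65 mL + 0.4 mL = 1.05 mL total → factor 1.05/0.65 = 1.6154
Step 2: 150 μL + 0.6 mL = 750 μL total → factor 750/150 = 5
Step 3: 100 μL brought to 1200 μL → factor 1200/100 = 12
Dilution factor through tube C = 1.6154 × 5 × 12 = 96.923
[tube C] = 1.00 × 10^6 cells/mL / 96.923 = 1.03 × 10^4 cells/mL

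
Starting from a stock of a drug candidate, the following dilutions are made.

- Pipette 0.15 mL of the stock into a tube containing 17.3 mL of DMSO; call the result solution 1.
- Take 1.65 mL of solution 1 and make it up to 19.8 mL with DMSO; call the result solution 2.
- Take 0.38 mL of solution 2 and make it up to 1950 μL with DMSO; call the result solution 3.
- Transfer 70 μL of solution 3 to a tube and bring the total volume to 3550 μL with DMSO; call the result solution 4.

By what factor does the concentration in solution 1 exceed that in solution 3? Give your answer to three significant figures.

Step 1: 0.15 mL + 17.3 mL = 17.45 mL total → factor 17.45/0.15 = 116.33
Step 2: 1.65 mL brought to 19.8 mL → factor 19.8/1.65 = 12
Step 3: 0.38 mL brought to 1950 μL → factor 1.95/0.38 = 5.1316
Dilution factor to solution 1 = 116.33; to solution 3 = 7163.7
[solution 1]/[solution 3] = (factor to solution 3)/(factor to solution 1) = 7163.7/116.33 = 61.6

61.6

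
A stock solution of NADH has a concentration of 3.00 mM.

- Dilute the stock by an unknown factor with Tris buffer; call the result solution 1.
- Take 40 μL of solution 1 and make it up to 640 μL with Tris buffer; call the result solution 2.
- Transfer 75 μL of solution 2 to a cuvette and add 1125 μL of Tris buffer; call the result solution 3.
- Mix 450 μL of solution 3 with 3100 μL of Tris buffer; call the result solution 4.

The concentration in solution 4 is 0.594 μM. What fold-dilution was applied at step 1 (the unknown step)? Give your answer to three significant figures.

Step 1: unknown factor x
Step 2: 40 μL brought to 640 μL → factor 640/40 = 16
Step 3: 75 μL + 1125 μL = 1200 μL total → factor 1200/75 = 16
Step 4: 450 μL + 3100 μL = 3550 μL total → factor 3550/450 = 7.8889
Product of known-step factors = 2019.6
Overall factor = 3.00 mM / (0.594 μM) = 5050.5
x = 5050.5 / 2019.6 = 2.50

2.50-fold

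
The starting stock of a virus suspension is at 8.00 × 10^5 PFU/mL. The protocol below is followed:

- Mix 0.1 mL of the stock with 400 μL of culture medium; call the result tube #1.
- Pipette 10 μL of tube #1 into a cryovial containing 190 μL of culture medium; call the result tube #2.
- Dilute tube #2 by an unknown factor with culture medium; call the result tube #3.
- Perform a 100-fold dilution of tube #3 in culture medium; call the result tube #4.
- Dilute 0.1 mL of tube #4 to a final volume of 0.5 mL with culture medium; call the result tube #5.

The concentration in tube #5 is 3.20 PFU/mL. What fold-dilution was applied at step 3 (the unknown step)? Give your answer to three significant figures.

5.00-fold

Step 1: 0.1 mL + 400 μL = 0.5 mL total → factor 0.5/0.1 = 5
Step 2: 10 μL + 190 μL = 200 μL total → factor 200/10 = 20
Step 3: unknown factor x
Step 4: 100-fold → factor 100
Step 5: 0.1 mL brought to 0.5 mL → factor 0.5/0.1 = 5
Product of known-step factors = 50000
Overall factor = 8.00 × 10^5 PFU/mL / (3.20 PFU/mL) = 2.5 × 10^5
x = 2.5 × 10^5 / 50000 = 5.00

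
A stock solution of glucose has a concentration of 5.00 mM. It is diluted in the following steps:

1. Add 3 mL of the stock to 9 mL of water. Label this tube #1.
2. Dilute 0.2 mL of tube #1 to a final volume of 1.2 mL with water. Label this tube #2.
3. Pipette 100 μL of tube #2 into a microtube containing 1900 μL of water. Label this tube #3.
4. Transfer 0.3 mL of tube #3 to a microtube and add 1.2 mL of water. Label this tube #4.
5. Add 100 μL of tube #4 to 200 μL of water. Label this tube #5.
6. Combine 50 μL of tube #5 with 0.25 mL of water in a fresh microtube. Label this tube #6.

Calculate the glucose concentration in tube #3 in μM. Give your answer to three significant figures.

10.4 μM

Step 1: 3 mL + 9 mL = 12 mL total → factor 12/3 = 4
Step 2: 0.2 mL brought to 1.2 mL → factor 1.2/0.2 = 6
Step 3: 100 μL + 1900 μL = 2000 μL total → factor 2000/100 = 20
Dilution factor through tube #3 = 4 × 6 × 20 = 480
[tube #3] = 5.00 mM / 480 = 0.01042 mM = 10.4 μM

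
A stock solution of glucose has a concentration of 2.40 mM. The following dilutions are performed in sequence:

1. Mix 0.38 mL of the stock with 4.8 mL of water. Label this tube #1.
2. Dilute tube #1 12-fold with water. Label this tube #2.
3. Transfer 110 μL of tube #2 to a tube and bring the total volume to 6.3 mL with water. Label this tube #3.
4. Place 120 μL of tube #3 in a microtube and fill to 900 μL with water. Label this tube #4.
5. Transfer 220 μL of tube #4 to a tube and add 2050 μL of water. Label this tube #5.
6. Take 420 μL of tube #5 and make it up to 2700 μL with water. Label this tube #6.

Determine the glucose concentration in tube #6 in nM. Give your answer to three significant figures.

Step 1: 0.38 mL + 4.8 mL = 5.18 mL total → factor 5.18/0.38 = 13.632
Step 2: 12-fold → factor 12
Step 3: 110 μL brought to 6.3 mL → factor 6300/110 = 57.273
Step 4: 120 μL brought to 900 μL → factor 900/120 = 7.5
Step 5: 220 μL + 2050 μL = 2270 μL total → factor 2270/220 = 10.318
Step 6: 420 μL brought to 2700 μL → factor 2700/420 = 6.4286
Overall dilution factor = 13.632 × 12 × 57.273 × 7.5 × 10.318 × 6.4286 = 4.6607 × 10^6
Final = 2.40 mM / 4.6607 × 10^6 = 5.149 × 10^-7 mM = 0.515 nM

0.515 nM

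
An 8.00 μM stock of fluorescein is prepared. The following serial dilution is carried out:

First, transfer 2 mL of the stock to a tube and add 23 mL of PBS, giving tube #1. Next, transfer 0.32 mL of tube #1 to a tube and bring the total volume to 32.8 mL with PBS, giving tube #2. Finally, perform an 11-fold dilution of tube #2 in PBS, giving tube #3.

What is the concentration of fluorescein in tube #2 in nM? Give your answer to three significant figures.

Step 1: 2 mL + 23 mL = 25 mL total → factor 25/2 = 12.5
Step 2: 0.32 mL brought to 32.8 mL → factor 32.8/0.32 = 102.5
Dilution factor through tube #2 = 12.5 × 102.5 = 1281.2
[tube #2] = 8.00 μM / 1281.2 = 0.006244 μM = 6.24 nM

6.24 nM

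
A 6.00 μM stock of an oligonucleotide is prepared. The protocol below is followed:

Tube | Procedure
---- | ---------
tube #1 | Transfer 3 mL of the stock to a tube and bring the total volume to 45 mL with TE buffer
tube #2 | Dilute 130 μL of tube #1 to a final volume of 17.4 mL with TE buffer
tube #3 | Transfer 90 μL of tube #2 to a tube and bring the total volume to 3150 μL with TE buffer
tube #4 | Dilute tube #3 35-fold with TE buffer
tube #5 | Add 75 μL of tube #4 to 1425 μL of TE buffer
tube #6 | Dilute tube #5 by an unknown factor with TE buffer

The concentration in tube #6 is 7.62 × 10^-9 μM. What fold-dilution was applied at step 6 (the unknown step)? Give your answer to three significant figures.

Step 1: 3 mL brought to 45 mL → factor 45/3 = 15
Step 2: 130 μL brought to 17.4 mL → factor 17400/130 = 133.85
Step 3: 90 μL brought to 3150 μL → factor 3150/90 = 35
Step 4: 35-fold → factor 35
Step 5: 75 μL + 1425 μL = 1500 μL total → factor 1500/75 = 20
Step 6: unknown factor x
Product of known-step factors = 4.9188 × 10^7
Overall factor = 6.00 μM / (7.62 × 10^-9 μM) = 7.874 × 10^8
x = 7.874 × 10^8 / 4.9188 × 10^7 = 16.0

16.0-fold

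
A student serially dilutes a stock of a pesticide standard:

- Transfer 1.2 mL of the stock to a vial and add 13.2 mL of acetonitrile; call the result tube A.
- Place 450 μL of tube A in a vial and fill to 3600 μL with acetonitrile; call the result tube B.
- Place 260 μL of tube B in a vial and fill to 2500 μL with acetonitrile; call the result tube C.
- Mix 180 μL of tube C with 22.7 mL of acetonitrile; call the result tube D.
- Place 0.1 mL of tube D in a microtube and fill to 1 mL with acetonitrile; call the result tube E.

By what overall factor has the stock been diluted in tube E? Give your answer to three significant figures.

1.17 × 10^6

Step 1: 1.2 mL + 13.2 mL = 14.4 mL total → factor 14.4/1.2 = 12
Step 2: 450 μL brought to 3600 μL → factor 3600/450 = 8
Step 3: 260 μL brought to 2500 μL → factor 2500/260 = 9.6154
Step 4: 180 μL + 22.7 mL = 22880 μL total → factor 22880/180 = 127.11
Step 5: 0.1 mL brought to 1 mL → factor 1/0.1 = 10
Overall dilution factor = 12 × 8 × 9.6154 × 127.11 × 10 = 1.1733 × 10^6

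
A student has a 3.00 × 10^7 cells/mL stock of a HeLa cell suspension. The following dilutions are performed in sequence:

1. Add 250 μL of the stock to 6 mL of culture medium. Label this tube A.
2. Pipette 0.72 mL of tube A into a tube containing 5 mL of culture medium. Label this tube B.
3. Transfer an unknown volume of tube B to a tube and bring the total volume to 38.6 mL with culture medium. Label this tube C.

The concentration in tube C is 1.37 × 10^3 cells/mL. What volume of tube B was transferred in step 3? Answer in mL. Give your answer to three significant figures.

Step 1: 250 μL + 6 mL = 6250 μL total → factor 6250/250 = 25
Step 2: 0.72 mL + 5 mL = 5.72 mL total → factor 5.72/0.72 = 7.9444
Step 3: v brought to 38.6 mL → factor = 38.6 mL/v
Product of known-step factors = 198.61
Overall factor = 3.00 × 10^7 cells/mL / (1.37 × 10^3 cells/mL) = 21898
Step-3 factor = 21898 / 198.61 = 110.25
v = 38.6 mL / 110.25 = 0.350 mL

0.350 mL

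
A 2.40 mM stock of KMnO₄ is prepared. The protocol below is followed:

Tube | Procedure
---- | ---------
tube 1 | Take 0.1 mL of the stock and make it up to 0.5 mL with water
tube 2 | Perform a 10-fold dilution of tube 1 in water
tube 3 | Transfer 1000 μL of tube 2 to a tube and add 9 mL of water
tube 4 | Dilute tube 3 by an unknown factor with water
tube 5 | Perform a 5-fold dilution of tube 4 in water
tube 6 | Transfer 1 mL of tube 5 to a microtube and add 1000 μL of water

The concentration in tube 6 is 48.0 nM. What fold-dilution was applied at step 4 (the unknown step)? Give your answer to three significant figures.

Step 1: 0.1 mL brought to 0.5 mL → factor 0.5/0.1 = 5
Step 2: 10-fold → factor 10
Step 3: 1000 μL + 9 mL = 10000 μL total → factor 10000/1000 = 10
Step 4: unknown factor x
Step 5: 5-fold → factor 5
Step 6: 1 mL + 1000 μL = 2 mL total → factor 2/1 = 2
Product of known-step factors = 5000
Overall factor = 2.40 mM / (48.0 nM) = 50000
x = 50000 / 5000 = 10.0

10.0-fold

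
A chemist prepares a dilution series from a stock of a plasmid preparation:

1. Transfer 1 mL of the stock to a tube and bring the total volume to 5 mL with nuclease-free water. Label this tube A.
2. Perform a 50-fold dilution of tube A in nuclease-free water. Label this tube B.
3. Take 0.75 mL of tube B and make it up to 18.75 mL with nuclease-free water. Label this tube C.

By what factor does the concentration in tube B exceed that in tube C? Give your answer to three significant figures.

Step 1: 1 mL brought to 5 mL → factor 5/1 = 5
Step 2: 50-fold → factor 50
Step 3: 0.75 mL brought to 18.75 mL → factor 18.75/0.75 = 25
Dilution factor to tube B = 250; to tube C = 6250
[tube B]/[tube C] = (factor to tube C)/(factor to tube B) = 6250/250 = 25.0

25.0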